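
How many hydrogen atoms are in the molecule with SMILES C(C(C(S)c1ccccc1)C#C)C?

14

Hydrogens are implicit in SMILES; fill each atom to its normal valence:
  5 × C (aromatic): 1 H each → 5
  3 × C: 1 H each → 3
  1 × C: 3 H
  1 × C: 2 H
  1 × C: no H
  1 × C (aromatic): no H
  1 × S: 1 H
  Total hydrogens = 14.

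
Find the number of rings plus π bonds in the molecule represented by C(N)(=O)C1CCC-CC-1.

Molecular formula from the SMILES: C7H13NO.
DoU = (2C + 2 + N − H − X)/2 = (2·7 + 2 + 1 − 13 − 0)/2 = 4/2 = 2.
(Structurally: 1 ring(s) + 1 π bond(s) = 2.)

2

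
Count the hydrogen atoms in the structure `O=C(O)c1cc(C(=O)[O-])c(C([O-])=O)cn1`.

3

Hydrogens are implicit in SMILES; fill each atom to its normal valence:
  3 × C (aromatic): no H
  3 × C: no H
  3 × O: no H
  2 × C (aromatic): 1 H each → 2
  2 × O (charge -1): no H
  1 × N (aromatic): no H
  1 × O: 1 H
  Total hydrogens = 3.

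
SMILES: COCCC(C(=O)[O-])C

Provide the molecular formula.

Heavy atoms from the SMILES: 6 C, 3 O.
Implicit hydrogens by atom environment:
  2 × C: 3 H each → 6
  2 × C: 2 H each → 4
  2 × O: no H
  1 × C: 1 H
  1 × C: no H
  1 × O (charge -1): no H
  Total hydrogens = 11.
Net charge -1.
Molecular formula: C6H11O3-

C6H11O3-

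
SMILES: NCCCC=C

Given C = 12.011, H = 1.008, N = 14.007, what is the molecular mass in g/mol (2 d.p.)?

Molecular formula: C5H11N.
M = 5×12.011 + 11×1.008 + 1×14.007 = 85.15 g/mol.

85.15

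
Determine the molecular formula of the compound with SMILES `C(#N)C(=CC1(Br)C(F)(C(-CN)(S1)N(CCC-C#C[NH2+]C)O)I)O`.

Heavy atoms from the SMILES: 1 Br, 13 C, 1 F, 1 I, 4 N, 2 O, 1 S.
Implicit hydrogens by atom environment:
  7 × C: no H
  4 × C: 2 H each → 8
  2 × N: no H
  2 × O: 1 H each → 2
  1 × Br: no H
  1 × C: 3 H
  1 × C: 1 H
  1 × F: no H
  1 × I: no H
  1 × N: 2 H
  1 × N (charge +1): 2 H
  1 × S: no H
  Total hydrogens = 18.
Net charge +1.
Molecular formula: C13H18BrFIN4O2S+

C13H18BrFIN4O2S+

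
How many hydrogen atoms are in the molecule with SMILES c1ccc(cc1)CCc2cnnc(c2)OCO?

Hydrogens are implicit in SMILES; fill each atom to its normal valence:
  7 × C (aromatic): 1 H each → 7
  3 × C: 2 H each → 6
  3 × C (aromatic): no H
  2 × N (aromatic): no H
  1 × O: 1 H
  1 × O: no H
  Total hydrogens = 14.

14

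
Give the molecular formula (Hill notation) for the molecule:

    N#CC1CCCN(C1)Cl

Heavy atoms from the SMILES: 6 C, 1 Cl, 2 N.
Implicit hydrogens by atom environment:
  4 × C: 2 H each → 8
  2 × N: no H
  1 × C: 1 H
  1 × C: no H
  1 × Cl: no H
  Total hydrogens = 9.
Molecular formula: C6H9ClN2

C6H9ClN2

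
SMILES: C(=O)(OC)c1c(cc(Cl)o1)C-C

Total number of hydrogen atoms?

9

Hydrogens are implicit in SMILES; fill each atom to its normal valence:
  3 × C (aromatic): no H
  2 × C: 3 H each → 6
  2 × O: no H
  1 × C: 2 H
  1 × C (aromatic): 1 H
  1 × C: no H
  1 × Cl: no H
  1 × O (aromatic): no H
  Total hydrogens = 9.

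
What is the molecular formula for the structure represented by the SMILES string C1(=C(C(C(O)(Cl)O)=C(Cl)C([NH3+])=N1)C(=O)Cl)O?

Heavy atoms from the SMILES: 7 C, 3 Cl, 2 N, 4 O.
Implicit hydrogens by atom environment:
  5 × C (aromatic): no H
  3 × Cl: no H
  3 × O: 1 H each → 3
  2 × C: no H
  1 × N (charge +1): 3 H
  1 × N (aromatic): no H
  1 × O: no H
  Total hydrogens = 6.
Net charge +1.
Molecular formula: C7H6Cl3N2O4+

C7H6Cl3N2O4+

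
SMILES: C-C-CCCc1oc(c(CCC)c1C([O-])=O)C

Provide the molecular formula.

Heavy atoms from the SMILES: 14 C, 3 O.
Implicit hydrogens by atom environment:
  6 × C: 2 H each → 12
  4 × C (aromatic): no H
  3 × C: 3 H each → 9
  1 × C: no H
  1 × O (aromatic): no H
  1 × O: no H
  1 × O (charge -1): no H
  Total hydrogens = 21.
Net charge -1.
Molecular formula: C14H21O3-

C14H21O3-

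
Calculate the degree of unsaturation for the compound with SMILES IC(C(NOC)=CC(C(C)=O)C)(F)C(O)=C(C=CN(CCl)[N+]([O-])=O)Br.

5

Molecular formula from the SMILES: C13H17BrClFIN3O5.
DoU = (2C + 2 + N − H − X)/2 = (2·13 + 2 + 3 − 17 − 4)/2 = 10/2 = 5.
(Structurally: 0 ring(s) + 5 π bond(s) = 5.)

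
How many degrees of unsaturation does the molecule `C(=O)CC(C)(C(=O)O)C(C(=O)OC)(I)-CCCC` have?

3

Molecular formula from the SMILES: C12H19IO5.
DoU = (2C + 2 + N − H − X)/2 = (2·12 + 2 + 0 − 19 − 1)/2 = 6/2 = 3.
(Structurally: 0 ring(s) + 3 π bond(s) = 3.)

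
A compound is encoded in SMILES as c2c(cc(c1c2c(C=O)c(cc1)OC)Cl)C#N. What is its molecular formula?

C13H8ClNO2

Heavy atoms from the SMILES: 13 C, 1 Cl, 1 N, 2 O.
Implicit hydrogens by atom environment:
  6 × C (aromatic): no H
  4 × C (aromatic): 1 H each → 4
  2 × O: no H
  1 × C: 3 H
  1 × C: 1 H
  1 × C: no H
  1 × Cl: no H
  1 × N: no H
  Total hydrogens = 8.
Molecular formula: C13H8ClNO2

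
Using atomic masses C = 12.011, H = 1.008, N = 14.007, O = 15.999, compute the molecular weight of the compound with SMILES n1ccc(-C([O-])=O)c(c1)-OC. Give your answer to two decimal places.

Molecular formula: C7H6NO3-.
M = 7×12.011 + 6×1.008 + 1×14.007 + 3×15.999 = 152.13 g/mol.

152.13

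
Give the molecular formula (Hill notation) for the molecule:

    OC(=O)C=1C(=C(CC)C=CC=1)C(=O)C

C11H12O3

Heavy atoms from the SMILES: 11 C, 3 O.
Implicit hydrogens by atom environment:
  3 × C (aromatic): 1 H each → 3
  3 × C (aromatic): no H
  2 × C: 3 H each → 6
  2 × C: no H
  2 × O: no H
  1 × C: 2 H
  1 × O: 1 H
  Total hydrogens = 12.
Molecular formula: C11H12O3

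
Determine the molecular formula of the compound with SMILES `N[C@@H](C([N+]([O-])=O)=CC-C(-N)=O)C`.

C6H11N3O3

Heavy atoms from the SMILES: 6 C, 3 N, 3 O.
Implicit hydrogens by atom environment:
  2 × C: 1 H each → 2
  2 × C: no H
  2 × N: 2 H each → 4
  2 × O: no H
  1 × C: 3 H
  1 × C: 2 H
  1 × N (charge +1): no H
  1 × O (charge -1): no H
  Total hydrogens = 11.
Molecular formula: C6H11N3O3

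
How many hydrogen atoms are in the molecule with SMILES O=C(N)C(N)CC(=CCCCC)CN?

21

Hydrogens are implicit in SMILES; fill each atom to its normal valence:
  5 × C: 2 H each → 10
  3 × N: 2 H each → 6
  2 × C: 1 H each → 2
  2 × C: no H
  1 × C: 3 H
  1 × O: no H
  Total hydrogens = 21.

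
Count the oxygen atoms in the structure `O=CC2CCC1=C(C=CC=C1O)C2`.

The symbol for oxygen appears 2 times in the SMILES.

2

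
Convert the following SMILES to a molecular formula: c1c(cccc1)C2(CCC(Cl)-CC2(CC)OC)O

C15H21ClO2

Heavy atoms from the SMILES: 15 C, 1 Cl, 2 O.
Implicit hydrogens by atom environment:
  5 × C (aromatic): 1 H each → 5
  4 × C: 2 H each → 8
  2 × C: 3 H each → 6
  2 × C: no H
  1 × C: 1 H
  1 × C (aromatic): no H
  1 × Cl: no H
  1 × O: 1 H
  1 × O: no H
  Total hydrogens = 21.
Molecular formula: C15H21ClO2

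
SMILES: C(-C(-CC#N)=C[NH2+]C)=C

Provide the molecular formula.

C7H11N2+

Heavy atoms from the SMILES: 7 C, 2 N.
Implicit hydrogens by atom environment:
  2 × C: 2 H each → 4
  2 × C: 1 H each → 2
  2 × C: no H
  1 × C: 3 H
  1 × N (charge +1): 2 H
  1 × N: no H
  Total hydrogens = 11.
Net charge +1.
Molecular formula: C7H11N2+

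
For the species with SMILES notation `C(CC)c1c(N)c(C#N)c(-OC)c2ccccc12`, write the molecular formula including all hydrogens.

C15H16N2O

Heavy atoms from the SMILES: 15 C, 2 N, 1 O.
Implicit hydrogens by atom environment:
  6 × C (aromatic): no H
  4 × C (aromatic): 1 H each → 4
  2 × C: 3 H each → 6
  2 × C: 2 H each → 4
  1 × C: no H
  1 × N: 2 H
  1 × N: no H
  1 × O: no H
  Total hydrogens = 16.
Molecular formula: C15H16N2O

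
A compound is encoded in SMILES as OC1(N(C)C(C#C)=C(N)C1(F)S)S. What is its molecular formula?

Heavy atoms from the SMILES: 7 C, 1 F, 2 N, 1 O, 2 S.
Implicit hydrogens by atom environment:
  5 × C: no H
  2 × S: 1 H each → 2
  1 × C: 3 H
  1 × C: 1 H
  1 × F: no H
  1 × N: 2 H
  1 × N: no H
  1 × O: 1 H
  Total hydrogens = 9.
Molecular formula: C7H9FN2OS2

C7H9FN2OS2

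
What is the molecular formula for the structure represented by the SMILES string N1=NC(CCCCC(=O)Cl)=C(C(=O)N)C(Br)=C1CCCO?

Heavy atoms from the SMILES: 1 Br, 13 C, 1 Cl, 3 N, 3 O.
Implicit hydrogens by atom environment:
  7 × C: 2 H each → 14
  4 × C (aromatic): no H
  2 × C: no H
  2 × N (aromatic): no H
  2 × O: no H
  1 × Br: no H
  1 × Cl: no H
  1 × N: 2 H
  1 × O: 1 H
  Total hydrogens = 17.
Molecular formula: C13H17BrClN3O3

C13H17BrClN3O3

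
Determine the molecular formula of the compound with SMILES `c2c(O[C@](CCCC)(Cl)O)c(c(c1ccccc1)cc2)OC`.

C18H21ClO3

Heavy atoms from the SMILES: 18 C, 1 Cl, 3 O.
Implicit hydrogens by atom environment:
  8 × C (aromatic): 1 H each → 8
  4 × C (aromatic): no H
  3 × C: 2 H each → 6
  2 × C: 3 H each → 6
  2 × O: no H
  1 × C: no H
  1 × Cl: no H
  1 × O: 1 H
  Total hydrogens = 21.
Molecular formula: C18H21ClO3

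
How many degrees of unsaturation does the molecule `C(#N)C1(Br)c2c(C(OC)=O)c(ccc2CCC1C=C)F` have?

9

Molecular formula from the SMILES: C15H13BrFNO2.
DoU = (2C + 2 + N − H − X)/2 = (2·15 + 2 + 1 − 13 − 2)/2 = 18/2 = 9.
(Structurally: 2 ring(s) + 7 π bond(s) = 9.)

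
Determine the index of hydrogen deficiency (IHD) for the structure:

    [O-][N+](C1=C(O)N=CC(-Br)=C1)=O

Molecular formula from the SMILES: C5H3BrN2O3.
DoU = (2C + 2 + N − H − X)/2 = (2·5 + 2 + 2 − 3 − 1)/2 = 10/2 = 5.
(Structurally: 1 ring(s) + 4 π bond(s) = 5.)

5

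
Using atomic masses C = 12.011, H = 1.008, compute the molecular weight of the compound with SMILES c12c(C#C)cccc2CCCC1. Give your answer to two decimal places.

Molecular formula: C12H12.
M = 12×12.011 + 12×1.008 = 156.23 g/mol.

156.23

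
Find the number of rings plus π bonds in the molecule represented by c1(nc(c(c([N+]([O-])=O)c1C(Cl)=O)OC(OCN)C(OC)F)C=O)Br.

Molecular formula from the SMILES: C11H10BrClFN3O7.
DoU = (2C + 2 + N − H − X)/2 = (2·11 + 2 + 3 − 10 − 3)/2 = 14/2 = 7.
(Structurally: 1 ring(s) + 6 π bond(s) = 7.)

7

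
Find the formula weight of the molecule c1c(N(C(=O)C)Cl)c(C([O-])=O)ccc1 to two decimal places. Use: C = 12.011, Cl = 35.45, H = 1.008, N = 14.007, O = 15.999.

212.61

Molecular formula: C9H7ClNO3-.
M = 9×12.011 + 1×35.45 + 7×1.008 + 1×14.007 + 3×15.999 = 212.61 g/mol.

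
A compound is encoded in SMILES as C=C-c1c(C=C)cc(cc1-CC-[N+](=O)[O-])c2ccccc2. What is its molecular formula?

C18H17NO2

Heavy atoms from the SMILES: 18 C, 1 N, 2 O.
Implicit hydrogens by atom environment:
  7 × C (aromatic): 1 H each → 7
  5 × C (aromatic): no H
  4 × C: 2 H each → 8
  2 × C: 1 H each → 2
  1 × N (charge +1): no H
  1 × O: no H
  1 × O (charge -1): no H
  Total hydrogens = 17.
Molecular formula: C18H17NO2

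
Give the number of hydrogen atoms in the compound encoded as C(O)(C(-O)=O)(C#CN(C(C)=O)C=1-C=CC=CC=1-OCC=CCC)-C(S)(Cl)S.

20

Hydrogens are implicit in SMILES; fill each atom to its normal valence:
  6 × C: no H
  4 × C (aromatic): 1 H each → 4
  3 × O: no H
  2 × C: 3 H each → 6
  2 × C: 2 H each → 4
  2 × C: 1 H each → 2
  2 × C (aromatic): no H
  2 × O: 1 H each → 2
  2 × S: 1 H each → 2
  1 × Cl: no H
  1 × N: no H
  Total hydrogens = 20.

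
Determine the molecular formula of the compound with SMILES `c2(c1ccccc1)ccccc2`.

Heavy atoms from the SMILES: 12 C.
Implicit hydrogens by atom environment:
  10 × C (aromatic): 1 H each → 10
  2 × C (aromatic): no H
  Total hydrogens = 10.
Molecular formula: C12H10

C12H10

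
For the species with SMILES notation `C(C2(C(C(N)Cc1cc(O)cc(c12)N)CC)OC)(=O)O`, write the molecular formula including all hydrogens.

C14H20N2O4

Heavy atoms from the SMILES: 14 C, 2 N, 4 O.
Implicit hydrogens by atom environment:
  4 × C (aromatic): no H
  2 × C: 3 H each → 6
  2 × C: 2 H each → 4
  2 × C (aromatic): 1 H each → 2
  2 × C: 1 H each → 2
  2 × C: no H
  2 × N: 2 H each → 4
  2 × O: 1 H each → 2
  2 × O: no H
  Total hydrogens = 20.
Molecular formula: C14H20N2O4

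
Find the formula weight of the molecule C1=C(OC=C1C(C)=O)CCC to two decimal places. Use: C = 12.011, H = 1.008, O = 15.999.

Molecular formula: C9H12O2.
M = 9×12.011 + 12×1.008 + 2×15.999 = 152.19 g/mol.

152.19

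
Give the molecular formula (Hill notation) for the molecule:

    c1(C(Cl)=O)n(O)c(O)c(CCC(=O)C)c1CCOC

Heavy atoms from the SMILES: 12 C, 1 Cl, 1 N, 5 O.
Implicit hydrogens by atom environment:
  4 × C: 2 H each → 8
  4 × C (aromatic): no H
  3 × O: no H
  2 × C: 3 H each → 6
  2 × C: no H
  2 × O: 1 H each → 2
  1 × Cl: no H
  1 × N (aromatic): no H
  Total hydrogens = 16.
Molecular formula: C12H16ClNO5

C12H16ClNO5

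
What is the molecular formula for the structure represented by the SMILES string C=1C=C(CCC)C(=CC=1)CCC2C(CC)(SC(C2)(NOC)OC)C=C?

Heavy atoms from the SMILES: 21 C, 1 N, 2 O, 1 S.
Implicit hydrogens by atom environment:
  7 × C: 2 H each → 14
  4 × C: 3 H each → 12
  4 × C (aromatic): 1 H each → 4
  2 × C: 1 H each → 2
  2 × C: no H
  2 × C (aromatic): no H
  2 × O: no H
  1 × N: 1 H
  1 × S: no H
  Total hydrogens = 33.
Molecular formula: C21H33NO2S

C21H33NO2S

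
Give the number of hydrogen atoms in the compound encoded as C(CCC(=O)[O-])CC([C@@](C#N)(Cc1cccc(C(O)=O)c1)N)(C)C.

Hydrogens are implicit in SMILES; fill each atom to its normal valence:
  5 × C: 2 H each → 10
  5 × C: no H
  4 × C (aromatic): 1 H each → 4
  2 × C: 3 H each → 6
  2 × C (aromatic): no H
  2 × O: no H
  1 × N: 2 H
  1 × N: no H
  1 × O: 1 H
  1 × O (charge -1): no H
  Total hydrogens = 23.

23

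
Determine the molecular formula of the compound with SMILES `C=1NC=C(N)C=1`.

C4H6N2

Heavy atoms from the SMILES: 4 C, 2 N.
Implicit hydrogens by atom environment:
  3 × C (aromatic): 1 H each → 3
  1 × C (aromatic): no H
  1 × N: 2 H
  1 × N (aromatic): 1 H
  Total hydrogens = 6.
Molecular formula: C4H6N2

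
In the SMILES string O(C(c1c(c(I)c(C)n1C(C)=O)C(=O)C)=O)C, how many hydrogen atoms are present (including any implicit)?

Hydrogens are implicit in SMILES; fill each atom to its normal valence:
  4 × C: 3 H each → 12
  4 × C (aromatic): no H
  4 × O: no H
  3 × C: no H
  1 × I: no H
  1 × N (aromatic): no H
  Total hydrogens = 12.

12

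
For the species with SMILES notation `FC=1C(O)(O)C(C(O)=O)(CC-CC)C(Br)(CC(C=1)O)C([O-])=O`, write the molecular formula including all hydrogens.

Heavy atoms from the SMILES: 1 Br, 13 C, 1 F, 7 O.
Implicit hydrogens by atom environment:
  6 × C: no H
  4 × C: 2 H each → 8
  4 × O: 1 H each → 4
  2 × C: 1 H each → 2
  2 × O: no H
  1 × Br: no H
  1 × C: 3 H
  1 × F: no H
  1 × O (charge -1): no H
  Total hydrogens = 17.
Net charge -1.
Molecular formula: C13H17BrFO7-

C13H17BrFO7-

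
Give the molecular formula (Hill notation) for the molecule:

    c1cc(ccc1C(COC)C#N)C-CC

C13H17NO

Heavy atoms from the SMILES: 13 C, 1 N, 1 O.
Implicit hydrogens by atom environment:
  4 × C (aromatic): 1 H each → 4
  3 × C: 2 H each → 6
  2 × C: 3 H each → 6
  2 × C (aromatic): no H
  1 × C: 1 H
  1 × C: no H
  1 × N: no H
  1 × O: no H
  Total hydrogens = 17.
Molecular formula: C13H17NO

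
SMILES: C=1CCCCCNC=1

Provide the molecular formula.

C7H13N

Heavy atoms from the SMILES: 7 C, 1 N.
Implicit hydrogens by atom environment:
  5 × C: 2 H each → 10
  2 × C: 1 H each → 2
  1 × N: 1 H
  Total hydrogens = 13.
Molecular formula: C7H13N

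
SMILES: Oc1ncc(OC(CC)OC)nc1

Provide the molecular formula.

C8H12N2O3

Heavy atoms from the SMILES: 8 C, 2 N, 3 O.
Implicit hydrogens by atom environment:
  2 × C: 3 H each → 6
  2 × C (aromatic): 1 H each → 2
  2 × C (aromatic): no H
  2 × N (aromatic): no H
  2 × O: no H
  1 × C: 2 H
  1 × C: 1 H
  1 × O: 1 H
  Total hydrogens = 12.
Molecular formula: C8H12N2O3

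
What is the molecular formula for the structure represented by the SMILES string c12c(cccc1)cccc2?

C10H8

Heavy atoms from the SMILES: 10 C.
Implicit hydrogens by atom environment:
  8 × C (aromatic): 1 H each → 8
  2 × C (aromatic): no H
  Total hydrogens = 8.
Molecular formula: C10H8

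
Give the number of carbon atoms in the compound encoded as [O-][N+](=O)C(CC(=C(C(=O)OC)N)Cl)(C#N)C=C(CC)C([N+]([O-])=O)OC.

13

The symbol for carbon appears 13 times in the SMILES. (Cl is a single chlorine, not C + l.)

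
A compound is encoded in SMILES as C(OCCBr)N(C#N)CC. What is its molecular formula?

C6H11BrN2O

Heavy atoms from the SMILES: 1 Br, 6 C, 2 N, 1 O.
Implicit hydrogens by atom environment:
  4 × C: 2 H each → 8
  2 × N: no H
  1 × Br: no H
  1 × C: 3 H
  1 × C: no H
  1 × O: no H
  Total hydrogens = 11.
Molecular formula: C6H11BrN2O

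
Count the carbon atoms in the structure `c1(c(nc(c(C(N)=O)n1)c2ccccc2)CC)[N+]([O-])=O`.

13

The symbol for carbon appears 13 times in the SMILES. Lowercase c denotes aromatic carbon and counts toward C.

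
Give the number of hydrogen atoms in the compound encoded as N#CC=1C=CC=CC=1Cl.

Hydrogens are implicit in SMILES; fill each atom to its normal valence:
  4 × C (aromatic): 1 H each → 4
  2 × C (aromatic): no H
  1 × C: no H
  1 × Cl: no H
  1 × N: no H
  Total hydrogens = 4.

4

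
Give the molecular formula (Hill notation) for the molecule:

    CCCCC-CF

C6H13F

Heavy atoms from the SMILES: 6 C, 1 F.
Implicit hydrogens by atom environment:
  5 × C: 2 H each → 10
  1 × C: 3 H
  1 × F: no H
  Total hydrogens = 13.
Molecular formula: C6H13F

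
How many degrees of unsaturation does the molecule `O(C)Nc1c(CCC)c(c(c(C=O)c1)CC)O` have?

5

Molecular formula from the SMILES: C13H19NO3.
DoU = (2C + 2 + N − H − X)/2 = (2·13 + 2 + 1 − 19 − 0)/2 = 10/2 = 5.
(Structurally: 1 ring(s) + 4 π bond(s) = 5.)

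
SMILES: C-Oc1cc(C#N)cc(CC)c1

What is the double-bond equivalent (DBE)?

Molecular formula from the SMILES: C10H11NO.
DoU = (2C + 2 + N − H − X)/2 = (2·10 + 2 + 1 − 11 − 0)/2 = 12/2 = 6.
(Structurally: 1 ring(s) + 5 π bond(s) = 6.)

6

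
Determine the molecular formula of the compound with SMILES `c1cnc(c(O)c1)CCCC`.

C9H13NO

Heavy atoms from the SMILES: 9 C, 1 N, 1 O.
Implicit hydrogens by atom environment:
  3 × C: 2 H each → 6
  3 × C (aromatic): 1 H each → 3
  2 × C (aromatic): no H
  1 × C: 3 H
  1 × N (aromatic): no H
  1 × O: 1 H
  Total hydrogens = 13.
Molecular formula: C9H13NO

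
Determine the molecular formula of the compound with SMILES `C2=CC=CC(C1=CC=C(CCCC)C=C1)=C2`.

C16H18

Heavy atoms from the SMILES: 16 C.
Implicit hydrogens by atom environment:
  9 × C (aromatic): 1 H each → 9
  3 × C: 2 H each → 6
  3 × C (aromatic): no H
  1 × C: 3 H
  Total hydrogens = 18.
Molecular formula: C16H18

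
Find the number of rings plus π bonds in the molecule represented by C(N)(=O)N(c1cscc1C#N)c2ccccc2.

Molecular formula from the SMILES: C12H9N3OS.
DoU = (2C + 2 + N − H − X)/2 = (2·12 + 2 + 3 − 9 − 0)/2 = 20/2 = 10.
(Structurally: 2 ring(s) + 8 π bond(s) = 10.)

10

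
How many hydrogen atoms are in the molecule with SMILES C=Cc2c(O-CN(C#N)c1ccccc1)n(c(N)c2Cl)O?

Hydrogens are implicit in SMILES; fill each atom to its normal valence:
  5 × C (aromatic): 1 H each → 5
  5 × C (aromatic): no H
  2 × C: 2 H each → 4
  2 × N: no H
  1 × C: 1 H
  1 × C: no H
  1 × Cl: no H
  1 × N: 2 H
  1 × N (aromatic): no H
  1 × O: 1 H
  1 × O: no H
  Total hydrogens = 13.

13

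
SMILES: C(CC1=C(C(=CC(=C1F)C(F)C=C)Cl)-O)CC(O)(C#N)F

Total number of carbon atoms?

The symbol for carbon appears 14 times in the SMILES. (Cl is a single chlorine, not C + l.)

14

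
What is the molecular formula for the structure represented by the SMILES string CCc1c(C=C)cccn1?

C9H11N

Heavy atoms from the SMILES: 9 C, 1 N.
Implicit hydrogens by atom environment:
  3 × C (aromatic): 1 H each → 3
  2 × C: 2 H each → 4
  2 × C (aromatic): no H
  1 × C: 3 H
  1 × C: 1 H
  1 × N (aromatic): no H
  Total hydrogens = 11.
Molecular formula: C9H11N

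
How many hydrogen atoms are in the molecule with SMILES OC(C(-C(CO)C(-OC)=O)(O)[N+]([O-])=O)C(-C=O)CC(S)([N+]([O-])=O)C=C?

Hydrogens are implicit in SMILES; fill each atom to its normal valence:
  5 × C: 1 H each → 5
  5 × O: no H
  3 × C: 2 H each → 6
  3 × C: no H
  3 × O: 1 H each → 3
  2 × N (charge +1): no H
  2 × O (charge -1): no H
  1 × C: 3 H
  1 × S: 1 H
  Total hydrogens = 18.

18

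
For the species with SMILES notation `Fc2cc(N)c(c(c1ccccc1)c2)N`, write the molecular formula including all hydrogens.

C12H11FN2

Heavy atoms from the SMILES: 12 C, 1 F, 2 N.
Implicit hydrogens by atom environment:
  7 × C (aromatic): 1 H each → 7
  5 × C (aromatic): no H
  2 × N: 2 H each → 4
  1 × F: no H
  Total hydrogens = 11.
Molecular formula: C12H11FN2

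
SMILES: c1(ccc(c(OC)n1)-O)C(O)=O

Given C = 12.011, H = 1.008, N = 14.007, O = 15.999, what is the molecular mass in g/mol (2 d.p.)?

169.14

Molecular formula: C7H7NO4.
M = 7×12.011 + 7×1.008 + 1×14.007 + 4×15.999 = 169.14 g/mol.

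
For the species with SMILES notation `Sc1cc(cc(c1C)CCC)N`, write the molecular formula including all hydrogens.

Heavy atoms from the SMILES: 10 C, 1 N, 1 S.
Implicit hydrogens by atom environment:
  4 × C (aromatic): no H
  2 × C: 3 H each → 6
  2 × C: 2 H each → 4
  2 × C (aromatic): 1 H each → 2
  1 × N: 2 H
  1 × S: 1 H
  Total hydrogens = 15.
Molecular formula: C10H15NS

C10H15NS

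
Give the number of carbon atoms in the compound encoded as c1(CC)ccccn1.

The symbol for carbon appears 7 times in the SMILES. Lowercase c denotes aromatic carbon and counts toward C.

7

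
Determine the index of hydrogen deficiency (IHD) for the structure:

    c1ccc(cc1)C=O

5

Molecular formula from the SMILES: C7H6O.
DoU = (2C + 2 + N − H − X)/2 = (2·7 + 2 + 0 − 6 − 0)/2 = 10/2 = 5.
(Structurally: 1 ring(s) + 4 π bond(s) = 5.)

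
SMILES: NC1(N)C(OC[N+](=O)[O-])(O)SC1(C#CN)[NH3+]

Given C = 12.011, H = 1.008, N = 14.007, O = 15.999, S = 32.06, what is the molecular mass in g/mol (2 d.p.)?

250.25

Molecular formula: C6H12N5O4S+.
M = 6×12.011 + 12×1.008 + 5×14.007 + 4×15.999 + 1×32.06 = 250.25 g/mol.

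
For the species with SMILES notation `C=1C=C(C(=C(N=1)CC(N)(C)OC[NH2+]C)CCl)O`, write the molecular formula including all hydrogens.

C11H19ClN3O2+

Heavy atoms from the SMILES: 11 C, 1 Cl, 3 N, 2 O.
Implicit hydrogens by atom environment:
  3 × C: 2 H each → 6
  3 × C (aromatic): no H
  2 × C: 3 H each → 6
  2 × C (aromatic): 1 H each → 2
  1 × C: no H
  1 × Cl: no H
  1 × N: 2 H
  1 × N (charge +1): 2 H
  1 × N (aromatic): no H
  1 × O: 1 H
  1 × O: no H
  Total hydrogens = 19.
Net charge +1.
Molecular formula: C11H19ClN3O2+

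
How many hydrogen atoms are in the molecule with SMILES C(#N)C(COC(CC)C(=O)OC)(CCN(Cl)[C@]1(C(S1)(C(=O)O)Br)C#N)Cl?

16

Hydrogens are implicit in SMILES; fill each atom to its normal valence:
  7 × C: no H
  4 × C: 2 H each → 8
  4 × O: no H
  3 × N: no H
  2 × C: 3 H each → 6
  2 × Cl: no H
  1 × Br: no H
  1 × C: 1 H
  1 × O: 1 H
  1 × S: no H
  Total hydrogens = 16.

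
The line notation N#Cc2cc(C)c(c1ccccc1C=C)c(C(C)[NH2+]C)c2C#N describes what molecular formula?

Heavy atoms from the SMILES: 20 C, 3 N.
Implicit hydrogens by atom environment:
  7 × C (aromatic): no H
  5 × C (aromatic): 1 H each → 5
  3 × C: 3 H each → 9
  2 × C: 1 H each → 2
  2 × C: no H
  2 × N: no H
  1 × C: 2 H
  1 × N (charge +1): 2 H
  Total hydrogens = 20.
Net charge +1.
Molecular formula: C20H20N3+

C20H20N3+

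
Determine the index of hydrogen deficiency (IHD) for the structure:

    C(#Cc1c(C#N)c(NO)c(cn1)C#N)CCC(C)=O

Molecular formula from the SMILES: C13H10N4O2.
DoU = (2C + 2 + N − H − X)/2 = (2·13 + 2 + 4 − 10 − 0)/2 = 22/2 = 11.
(Structurally: 1 ring(s) + 10 π bond(s) = 11.)

11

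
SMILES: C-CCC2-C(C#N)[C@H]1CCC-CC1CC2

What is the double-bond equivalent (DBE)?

4

Molecular formula from the SMILES: C14H23N.
DoU = (2C + 2 + N − H − X)/2 = (2·14 + 2 + 1 − 23 − 0)/2 = 8/2 = 4.
(Structurally: 2 ring(s) + 2 π bond(s) = 4.)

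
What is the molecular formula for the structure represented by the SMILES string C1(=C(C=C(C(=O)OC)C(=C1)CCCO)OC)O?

Heavy atoms from the SMILES: 12 C, 5 O.
Implicit hydrogens by atom environment:
  4 × C (aromatic): no H
  3 × C: 2 H each → 6
  3 × O: no H
  2 × C: 3 H each → 6
  2 × C (aromatic): 1 H each → 2
  2 × O: 1 H each → 2
  1 × C: no H
  Total hydrogens = 16.
Molecular formula: C12H16O5

C12H16O5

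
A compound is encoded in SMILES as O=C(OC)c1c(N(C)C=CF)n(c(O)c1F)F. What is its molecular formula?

Heavy atoms from the SMILES: 9 C, 3 F, 2 N, 3 O.
Implicit hydrogens by atom environment:
  4 × C (aromatic): no H
  3 × F: no H
  2 × C: 3 H each → 6
  2 × C: 1 H each → 2
  2 × O: no H
  1 × C: no H
  1 × N (aromatic): no H
  1 × N: no H
  1 × O: 1 H
  Total hydrogens = 9.
Molecular formula: C9H9F3N2O3

C9H9F3N2O3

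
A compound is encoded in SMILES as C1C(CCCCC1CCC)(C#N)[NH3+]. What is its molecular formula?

C11H21N2+

Heavy atoms from the SMILES: 11 C, 2 N.
Implicit hydrogens by atom environment:
  7 × C: 2 H each → 14
  2 × C: no H
  1 × C: 3 H
  1 × C: 1 H
  1 × N (charge +1): 3 H
  1 × N: no H
  Total hydrogens = 21.
Net charge +1.
Molecular formula: C11H21N2+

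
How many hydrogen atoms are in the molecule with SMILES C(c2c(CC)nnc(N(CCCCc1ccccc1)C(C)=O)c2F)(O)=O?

Hydrogens are implicit in SMILES; fill each atom to its normal valence:
  5 × C: 2 H each → 10
  5 × C (aromatic): 1 H each → 5
  5 × C (aromatic): no H
  2 × C: 3 H each → 6
  2 × C: no H
  2 × N (aromatic): no H
  2 × O: no H
  1 × F: no H
  1 × N: no H
  1 × O: 1 H
  Total hydrogens = 22.

22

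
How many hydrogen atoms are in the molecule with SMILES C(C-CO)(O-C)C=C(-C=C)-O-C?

Hydrogens are implicit in SMILES; fill each atom to its normal valence:
  3 × C: 2 H each → 6
  3 × C: 1 H each → 3
  2 × C: 3 H each → 6
  2 × O: no H
  1 × C: no H
  1 × O: 1 H
  Total hydrogens = 16.

16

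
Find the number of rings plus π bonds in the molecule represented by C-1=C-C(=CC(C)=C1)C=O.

5

Molecular formula from the SMILES: C8H8O.
DoU = (2C + 2 + N − H − X)/2 = (2·8 + 2 + 0 − 8 − 0)/2 = 10/2 = 5.
(Structurally: 1 ring(s) + 4 π bond(s) = 5.)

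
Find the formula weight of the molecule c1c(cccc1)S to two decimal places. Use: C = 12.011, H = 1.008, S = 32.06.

Molecular formula: C6H6S.
M = 6×12.011 + 6×1.008 + 1×32.06 = 110.17 g/mol.

110.17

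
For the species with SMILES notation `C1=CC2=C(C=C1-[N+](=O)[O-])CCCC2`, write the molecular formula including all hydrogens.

Heavy atoms from the SMILES: 10 C, 1 N, 2 O.
Implicit hydrogens by atom environment:
  4 × C: 2 H each → 8
  3 × C (aromatic): 1 H each → 3
  3 × C (aromatic): no H
  1 × N (charge +1): no H
  1 × O: no H
  1 × O (charge -1): no H
  Total hydrogens = 11.
Molecular formula: C10H11NO2

C10H11NO2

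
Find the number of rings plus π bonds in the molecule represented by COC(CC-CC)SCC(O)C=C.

Molecular formula from the SMILES: C10H20O2S.
DoU = (2C + 2 + N − H − X)/2 = (2·10 + 2 + 0 − 20 − 0)/2 = 2/2 = 1.
(Structurally: 0 ring(s) + 1 π bond(s) = 1.)

1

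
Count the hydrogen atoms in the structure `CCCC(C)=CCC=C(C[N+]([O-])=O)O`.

17

Hydrogens are implicit in SMILES; fill each atom to its normal valence:
  4 × C: 2 H each → 8
  2 × C: 3 H each → 6
  2 × C: 1 H each → 2
  2 × C: no H
  1 × N (charge +1): no H
  1 × O: 1 H
  1 × O: no H
  1 × O (charge -1): no H
  Total hydrogens = 17.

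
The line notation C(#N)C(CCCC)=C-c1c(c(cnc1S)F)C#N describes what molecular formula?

Heavy atoms from the SMILES: 13 C, 1 F, 3 N, 1 S.
Implicit hydrogens by atom environment:
  4 × C (aromatic): no H
  3 × C: 2 H each → 6
  3 × C: no H
  2 × N: no H
  1 × C: 3 H
  1 × C (aromatic): 1 H
  1 × C: 1 H
  1 × F: no H
  1 × N (aromatic): no H
  1 × S: 1 H
  Total hydrogens = 12.
Molecular formula: C13H12FN3S

C13H12FN3S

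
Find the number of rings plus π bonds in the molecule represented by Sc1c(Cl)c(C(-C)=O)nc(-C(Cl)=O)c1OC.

6

Molecular formula from the SMILES: C9H7Cl2NO3S.
DoU = (2C + 2 + N − H − X)/2 = (2·9 + 2 + 1 − 7 − 2)/2 = 12/2 = 6.
(Structurally: 1 ring(s) + 5 π bond(s) = 6.)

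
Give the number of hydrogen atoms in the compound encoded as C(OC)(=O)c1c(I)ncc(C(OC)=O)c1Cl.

7

Hydrogens are implicit in SMILES; fill each atom to its normal valence:
  4 × C (aromatic): no H
  4 × O: no H
  2 × C: 3 H each → 6
  2 × C: no H
  1 × C (aromatic): 1 H
  1 × Cl: no H
  1 × I: no H
  1 × N (aromatic): no H
  Total hydrogens = 7.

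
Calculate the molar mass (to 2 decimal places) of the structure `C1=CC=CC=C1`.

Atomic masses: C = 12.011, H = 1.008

Molecular formula: C6H6.
M = 6×12.011 + 6×1.008 = 78.11 g/mol.

78.11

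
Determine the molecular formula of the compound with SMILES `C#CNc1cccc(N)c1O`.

Heavy atoms from the SMILES: 8 C, 2 N, 1 O.
Implicit hydrogens by atom environment:
  3 × C (aromatic): 1 H each → 3
  3 × C (aromatic): no H
  1 × C: 1 H
  1 × C: no H
  1 × N: 2 H
  1 × N: 1 H
  1 × O: 1 H
  Total hydrogens = 8.
Molecular formula: C8H8N2O

C8H8N2O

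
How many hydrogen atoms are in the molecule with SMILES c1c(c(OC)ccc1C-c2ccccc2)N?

Hydrogens are implicit in SMILES; fill each atom to its normal valence:
  8 × C (aromatic): 1 H each → 8
  4 × C (aromatic): no H
  1 × C: 3 H
  1 × C: 2 H
  1 × N: 2 H
  1 × O: no H
  Total hydrogens = 15.

15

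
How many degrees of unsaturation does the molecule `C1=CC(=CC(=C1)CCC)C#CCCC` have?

6

Molecular formula from the SMILES: C14H18.
DoU = (2C + 2 + N − H − X)/2 = (2·14 + 2 + 0 − 18 − 0)/2 = 12/2 = 6.
(Structurally: 1 ring(s) + 5 π bond(s) = 6.)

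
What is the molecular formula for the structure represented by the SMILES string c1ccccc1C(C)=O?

Heavy atoms from the SMILES: 8 C, 1 O.
Implicit hydrogens by atom environment:
  5 × C (aromatic): 1 H each → 5
  1 × C: 3 H
  1 × C (aromatic): no H
  1 × C: no H
  1 × O: no H
  Total hydrogens = 8.
Molecular formula: C8H8O

C8H8O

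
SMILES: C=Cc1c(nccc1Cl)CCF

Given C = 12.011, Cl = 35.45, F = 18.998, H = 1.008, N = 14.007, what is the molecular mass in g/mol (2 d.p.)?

185.63

Molecular formula: C9H9ClFN.
M = 9×12.011 + 1×35.45 + 1×18.998 + 9×1.008 + 1×14.007 = 185.63 g/mol.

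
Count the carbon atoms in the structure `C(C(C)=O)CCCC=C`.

The symbol for carbon appears 8 times in the SMILES.

8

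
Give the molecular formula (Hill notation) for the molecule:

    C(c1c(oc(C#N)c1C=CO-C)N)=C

Heavy atoms from the SMILES: 10 C, 2 N, 2 O.
Implicit hydrogens by atom environment:
  4 × C (aromatic): no H
  3 × C: 1 H each → 3
  1 × C: 3 H
  1 × C: 2 H
  1 × C: no H
  1 × N: 2 H
  1 × N: no H
  1 × O (aromatic): no H
  1 × O: no H
  Total hydrogens = 10.
Molecular formula: C10H10N2O2

C10H10N2O2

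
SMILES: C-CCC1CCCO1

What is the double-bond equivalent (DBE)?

Molecular formula from the SMILES: C7H14O.
DoU = (2C + 2 + N − H − X)/2 = (2·7 + 2 + 0 − 14 − 0)/2 = 2/2 = 1.
(Structurally: 1 ring(s) + 0 π bond(s) = 1.)

1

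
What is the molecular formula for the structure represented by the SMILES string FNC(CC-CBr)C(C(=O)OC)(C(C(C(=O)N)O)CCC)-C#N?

C14H23BrFN3O4

Heavy atoms from the SMILES: 1 Br, 14 C, 1 F, 3 N, 4 O.
Implicit hydrogens by atom environment:
  5 × C: 2 H each → 10
  4 × C: no H
  3 × C: 1 H each → 3
  3 × O: no H
  2 × C: 3 H each → 6
  1 × Br: no H
  1 × F: no H
  1 × N: 2 H
  1 × N: 1 H
  1 × N: no H
  1 × O: 1 H
  Total hydrogens = 23.
Molecular formula: C14H23BrFN3O4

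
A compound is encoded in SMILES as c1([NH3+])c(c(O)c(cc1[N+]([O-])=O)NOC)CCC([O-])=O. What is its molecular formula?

Heavy atoms from the SMILES: 10 C, 3 N, 6 O.
Implicit hydrogens by atom environment:
  5 × C (aromatic): no H
  3 × O: no H
  2 × C: 2 H each → 4
  2 × O (charge -1): no H
  1 × C: 3 H
  1 × C (aromatic): 1 H
  1 × C: no H
  1 × N (charge +1): 3 H
  1 × N: 1 H
  1 × N (charge +1): no H
  1 × O: 1 H
  Total hydrogens = 13.
Molecular formula: C10H13N3O6

C10H13N3O6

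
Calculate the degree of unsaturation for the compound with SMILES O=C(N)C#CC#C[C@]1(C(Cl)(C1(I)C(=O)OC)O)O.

7

Molecular formula from the SMILES: C10H7ClINO5.
DoU = (2C + 2 + N − H − X)/2 = (2·10 + 2 + 1 − 7 − 2)/2 = 14/2 = 7.
(Structurally: 1 ring(s) + 6 π bond(s) = 7.)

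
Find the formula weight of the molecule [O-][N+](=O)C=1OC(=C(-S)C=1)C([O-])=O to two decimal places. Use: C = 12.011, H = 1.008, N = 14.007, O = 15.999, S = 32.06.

188.13

Molecular formula: C5H2NO5S-.
M = 5×12.011 + 2×1.008 + 1×14.007 + 5×15.999 + 1×32.06 = 188.13 g/mol.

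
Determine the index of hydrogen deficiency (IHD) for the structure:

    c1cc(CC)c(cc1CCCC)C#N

Molecular formula from the SMILES: C13H17N.
DoU = (2C + 2 + N − H − X)/2 = (2·13 + 2 + 1 − 17 − 0)/2 = 12/2 = 6.
(Structurally: 1 ring(s) + 5 π bond(s) = 6.)

6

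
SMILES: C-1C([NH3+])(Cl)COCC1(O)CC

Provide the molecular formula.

C7H15ClNO2+

Heavy atoms from the SMILES: 7 C, 1 Cl, 1 N, 2 O.
Implicit hydrogens by atom environment:
  4 × C: 2 H each → 8
  2 × C: no H
  1 × C: 3 H
  1 × Cl: no H
  1 × N (charge +1): 3 H
  1 × O: 1 H
  1 × O: no H
  Total hydrogens = 15.
Net charge +1.
Molecular formula: C7H15ClNO2+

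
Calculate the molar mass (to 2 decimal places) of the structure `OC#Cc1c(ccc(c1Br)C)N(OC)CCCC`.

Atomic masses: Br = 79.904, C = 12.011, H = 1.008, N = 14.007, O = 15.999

312.21

Molecular formula: C14H18BrNO2.
M = 1×79.904 + 14×12.011 + 18×1.008 + 1×14.007 + 2×15.999 = 312.21 g/mol.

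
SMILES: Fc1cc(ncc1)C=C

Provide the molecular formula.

Heavy atoms from the SMILES: 7 C, 1 F, 1 N.
Implicit hydrogens by atom environment:
  3 × C (aromatic): 1 H each → 3
  2 × C (aromatic): no H
  1 × C: 2 H
  1 × C: 1 H
  1 × F: no H
  1 × N (aromatic): no H
  Total hydrogens = 6.
Molecular formula: C7H6FN

C7H6FN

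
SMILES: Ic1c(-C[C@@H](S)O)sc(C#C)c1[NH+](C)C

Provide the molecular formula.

Heavy atoms from the SMILES: 10 C, 1 I, 1 N, 1 O, 2 S.
Implicit hydrogens by atom environment:
  4 × C (aromatic): no H
  2 × C: 3 H each → 6
  2 × C: 1 H each → 2
  1 × C: 2 H
  1 × C: no H
  1 × I: no H
  1 × N (charge +1): 1 H
  1 × O: 1 H
  1 × S: 1 H
  1 × S (aromatic): no H
  Total hydrogens = 13.
Net charge +1.
Molecular formula: C10H13INOS2+

C10H13INOS2+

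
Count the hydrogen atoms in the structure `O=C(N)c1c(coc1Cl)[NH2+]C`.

Hydrogens are implicit in SMILES; fill each atom to its normal valence:
  3 × C (aromatic): no H
  1 × C: 3 H
  1 × C (aromatic): 1 H
  1 × C: no H
  1 × Cl: no H
  1 × N: 2 H
  1 × N (charge +1): 2 H
  1 × O (aromatic): no H
  1 × O: no H
  Total hydrogens = 8.

8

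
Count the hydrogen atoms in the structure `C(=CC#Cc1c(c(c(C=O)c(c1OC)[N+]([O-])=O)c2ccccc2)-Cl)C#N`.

11

Hydrogens are implicit in SMILES; fill each atom to its normal valence:
  7 × C (aromatic): no H
  5 × C (aromatic): 1 H each → 5
  3 × C: 1 H each → 3
  3 × C: no H
  3 × O: no H
  1 × C: 3 H
  1 × Cl: no H
  1 × N (charge +1): no H
  1 × N: no H
  1 × O (charge -1): no H
  Total hydrogens = 11.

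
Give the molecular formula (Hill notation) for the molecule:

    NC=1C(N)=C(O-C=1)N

C4H7N3O

Heavy atoms from the SMILES: 4 C, 3 N, 1 O.
Implicit hydrogens by atom environment:
  3 × C (aromatic): no H
  3 × N: 2 H each → 6
  1 × C (aromatic): 1 H
  1 × O (aromatic): no H
  Total hydrogens = 7.
Molecular formula: C4H7N3O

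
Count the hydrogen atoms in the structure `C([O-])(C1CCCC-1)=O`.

9

Hydrogens are implicit in SMILES; fill each atom to its normal valence:
  4 × C: 2 H each → 8
  1 × C: 1 H
  1 × C: no H
  1 × O: no H
  1 × O (charge -1): no H
  Total hydrogens = 9.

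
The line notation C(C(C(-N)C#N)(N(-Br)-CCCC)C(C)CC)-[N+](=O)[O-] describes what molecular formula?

C12H23BrN4O2

Heavy atoms from the SMILES: 1 Br, 12 C, 4 N, 2 O.
Implicit hydrogens by atom environment:
  5 × C: 2 H each → 10
  3 × C: 3 H each → 9
  2 × C: 1 H each → 2
  2 × C: no H
  2 × N: no H
  1 × Br: no H
  1 × N: 2 H
  1 × N (charge +1): no H
  1 × O: no H
  1 × O (charge -1): no H
  Total hydrogens = 23.
Molecular formula: C12H23BrN4O2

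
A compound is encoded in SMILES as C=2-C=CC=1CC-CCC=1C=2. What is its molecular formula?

Heavy atoms from the SMILES: 10 C.
Implicit hydrogens by atom environment:
  4 × C: 2 H each → 8
  4 × C (aromatic): 1 H each → 4
  2 × C (aromatic): no H
  Total hydrogens = 12.
Molecular formula: C10H12

C10H12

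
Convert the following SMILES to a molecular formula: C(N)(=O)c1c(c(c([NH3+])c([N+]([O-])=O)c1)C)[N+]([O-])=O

C8H9N4O5+

Heavy atoms from the SMILES: 8 C, 4 N, 5 O.
Implicit hydrogens by atom environment:
  5 × C (aromatic): no H
  3 × O: no H
  2 × N (charge +1): no H
  2 × O (charge -1): no H
  1 × C: 3 H
  1 × C (aromatic): 1 H
  1 × C: no H
  1 × N (charge +1): 3 H
  1 × N: 2 H
  Total hydrogens = 9.
Net charge +1.
Molecular formula: C8H9N4O5+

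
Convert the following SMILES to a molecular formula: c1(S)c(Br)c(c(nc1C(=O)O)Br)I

Heavy atoms from the SMILES: 2 Br, 6 C, 1 I, 1 N, 2 O, 1 S.
Implicit hydrogens by atom environment:
  5 × C (aromatic): no H
  2 × Br: no H
  1 × C: no H
  1 × I: no H
  1 × N (aromatic): no H
  1 × O: 1 H
  1 × O: no H
  1 × S: 1 H
  Total hydrogens = 2.
Molecular formula: C6H2Br2INO2S

C6H2Br2INO2S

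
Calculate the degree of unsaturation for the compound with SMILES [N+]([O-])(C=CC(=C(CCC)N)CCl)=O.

Molecular formula from the SMILES: C8H13ClN2O2.
DoU = (2C + 2 + N − H − X)/2 = (2·8 + 2 + 2 − 13 − 1)/2 = 6/2 = 3.
(Structurally: 0 ring(s) + 3 π bond(s) = 3.)

3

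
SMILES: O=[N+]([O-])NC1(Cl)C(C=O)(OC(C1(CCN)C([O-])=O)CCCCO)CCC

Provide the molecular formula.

C15H25ClN3O7-

Heavy atoms from the SMILES: 15 C, 1 Cl, 3 N, 7 O.
Implicit hydrogens by atom environment:
  8 × C: 2 H each → 16
  4 × C: no H
  4 × O: no H
  2 × C: 1 H each → 2
  2 × O (charge -1): no H
  1 × C: 3 H
  1 × Cl: no H
  1 × N: 2 H
  1 × N: 1 H
  1 × N (charge +1): no H
  1 × O: 1 H
  Total hydrogens = 25.
Net charge -1.
Molecular formula: C15H25ClN3O7-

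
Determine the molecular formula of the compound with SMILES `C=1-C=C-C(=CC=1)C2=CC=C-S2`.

Heavy atoms from the SMILES: 10 C, 1 S.
Implicit hydrogens by atom environment:
  8 × C (aromatic): 1 H each → 8
  2 × C (aromatic): no H
  1 × S (aromatic): no H
  Total hydrogens = 8.
Molecular formula: C10H8S

C10H8S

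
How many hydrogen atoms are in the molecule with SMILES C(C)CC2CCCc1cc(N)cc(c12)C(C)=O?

21

Hydrogens are implicit in SMILES; fill each atom to its normal valence:
  5 × C: 2 H each → 10
  4 × C (aromatic): no H
  2 × C: 3 H each → 6
  2 × C (aromatic): 1 H each → 2
  1 × C: 1 H
  1 × C: no H
  1 × N: 2 H
  1 × O: no H
  Total hydrogens = 21.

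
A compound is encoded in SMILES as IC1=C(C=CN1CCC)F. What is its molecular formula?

C7H9FIN

Heavy atoms from the SMILES: 7 C, 1 F, 1 I, 1 N.
Implicit hydrogens by atom environment:
  2 × C: 2 H each → 4
  2 × C (aromatic): 1 H each → 2
  2 × C (aromatic): no H
  1 × C: 3 H
  1 × F: no H
  1 × I: no H
  1 × N (aromatic): no H
  Total hydrogens = 9.
Molecular formula: C7H9FIN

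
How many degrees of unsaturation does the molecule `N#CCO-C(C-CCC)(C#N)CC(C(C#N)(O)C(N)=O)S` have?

7

Molecular formula from the SMILES: C13H18N4O3S.
DoU = (2C + 2 + N − H − X)/2 = (2·13 + 2 + 4 − 18 − 0)/2 = 14/2 = 7.
(Structurally: 0 ring(s) + 7 π bond(s) = 7.)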